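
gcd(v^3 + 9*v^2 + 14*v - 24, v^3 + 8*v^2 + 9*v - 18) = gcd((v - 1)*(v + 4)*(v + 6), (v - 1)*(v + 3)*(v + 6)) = v^2 + 5*v - 6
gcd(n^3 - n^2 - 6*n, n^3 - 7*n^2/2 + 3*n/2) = n^2 - 3*n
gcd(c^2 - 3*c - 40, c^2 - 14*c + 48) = c - 8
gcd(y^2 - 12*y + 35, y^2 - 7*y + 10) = y - 5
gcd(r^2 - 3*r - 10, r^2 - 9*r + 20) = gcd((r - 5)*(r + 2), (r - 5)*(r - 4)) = r - 5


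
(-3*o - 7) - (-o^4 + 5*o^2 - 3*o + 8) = o^4 - 5*o^2 - 15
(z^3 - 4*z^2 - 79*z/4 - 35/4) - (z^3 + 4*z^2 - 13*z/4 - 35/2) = -8*z^2 - 33*z/2 + 35/4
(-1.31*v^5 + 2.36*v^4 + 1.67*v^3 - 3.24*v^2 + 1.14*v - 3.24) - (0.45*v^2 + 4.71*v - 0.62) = -1.31*v^5 + 2.36*v^4 + 1.67*v^3 - 3.69*v^2 - 3.57*v - 2.62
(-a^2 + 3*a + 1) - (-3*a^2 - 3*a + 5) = 2*a^2 + 6*a - 4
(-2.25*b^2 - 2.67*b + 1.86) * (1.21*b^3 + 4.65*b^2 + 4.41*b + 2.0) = -2.7225*b^5 - 13.6932*b^4 - 20.0874*b^3 - 7.6257*b^2 + 2.8626*b + 3.72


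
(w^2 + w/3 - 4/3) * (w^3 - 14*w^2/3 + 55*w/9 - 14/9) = w^5 - 13*w^4/3 + 29*w^3/9 + 181*w^2/27 - 26*w/3 + 56/27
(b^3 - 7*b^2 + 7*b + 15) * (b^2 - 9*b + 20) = b^5 - 16*b^4 + 90*b^3 - 188*b^2 + 5*b + 300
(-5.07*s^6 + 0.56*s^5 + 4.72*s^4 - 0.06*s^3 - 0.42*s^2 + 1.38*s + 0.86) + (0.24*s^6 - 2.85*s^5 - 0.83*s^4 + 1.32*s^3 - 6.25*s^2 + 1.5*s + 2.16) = -4.83*s^6 - 2.29*s^5 + 3.89*s^4 + 1.26*s^3 - 6.67*s^2 + 2.88*s + 3.02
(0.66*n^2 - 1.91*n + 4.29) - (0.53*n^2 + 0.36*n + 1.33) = 0.13*n^2 - 2.27*n + 2.96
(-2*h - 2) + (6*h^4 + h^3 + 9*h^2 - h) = 6*h^4 + h^3 + 9*h^2 - 3*h - 2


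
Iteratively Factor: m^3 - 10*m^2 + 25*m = (m - 5)*(m^2 - 5*m) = m*(m - 5)*(m - 5)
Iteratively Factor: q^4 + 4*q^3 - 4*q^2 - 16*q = (q + 2)*(q^3 + 2*q^2 - 8*q) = (q + 2)*(q + 4)*(q^2 - 2*q) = (q - 2)*(q + 2)*(q + 4)*(q)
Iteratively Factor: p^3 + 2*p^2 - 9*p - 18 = (p + 3)*(p^2 - p - 6) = (p - 3)*(p + 3)*(p + 2)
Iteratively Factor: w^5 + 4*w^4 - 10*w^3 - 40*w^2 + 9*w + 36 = (w - 1)*(w^4 + 5*w^3 - 5*w^2 - 45*w - 36) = (w - 1)*(w + 1)*(w^3 + 4*w^2 - 9*w - 36) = (w - 1)*(w + 1)*(w + 3)*(w^2 + w - 12) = (w - 1)*(w + 1)*(w + 3)*(w + 4)*(w - 3)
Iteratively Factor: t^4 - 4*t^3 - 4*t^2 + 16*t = (t - 4)*(t^3 - 4*t) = t*(t - 4)*(t^2 - 4) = t*(t - 4)*(t + 2)*(t - 2)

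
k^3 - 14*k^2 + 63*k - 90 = (k - 6)*(k - 5)*(k - 3)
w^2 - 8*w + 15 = (w - 5)*(w - 3)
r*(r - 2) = r^2 - 2*r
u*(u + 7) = u^2 + 7*u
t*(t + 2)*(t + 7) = t^3 + 9*t^2 + 14*t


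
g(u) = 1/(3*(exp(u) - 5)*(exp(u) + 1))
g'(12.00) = 0.00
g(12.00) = 0.00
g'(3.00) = 0.00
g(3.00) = 0.00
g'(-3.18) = 0.00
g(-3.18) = -0.06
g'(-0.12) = 0.01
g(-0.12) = -0.04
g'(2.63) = -0.01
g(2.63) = 0.00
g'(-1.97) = 0.01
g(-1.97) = -0.06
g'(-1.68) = 0.01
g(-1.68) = -0.06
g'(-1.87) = 0.01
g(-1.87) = -0.06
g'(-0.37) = 0.01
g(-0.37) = -0.05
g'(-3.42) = 0.00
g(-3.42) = -0.06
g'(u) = -exp(u)/(3*(exp(u) - 5)*(exp(u) + 1)^2) - exp(u)/(3*(exp(u) - 5)^2*(exp(u) + 1)) = 2*(2 - exp(u))*exp(u)/(3*(exp(4*u) - 8*exp(3*u) + 6*exp(2*u) + 40*exp(u) + 25))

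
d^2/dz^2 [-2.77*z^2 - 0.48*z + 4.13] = -5.54000000000000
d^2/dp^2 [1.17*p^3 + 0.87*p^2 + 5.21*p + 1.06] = 7.02*p + 1.74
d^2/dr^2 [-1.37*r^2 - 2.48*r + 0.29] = -2.74000000000000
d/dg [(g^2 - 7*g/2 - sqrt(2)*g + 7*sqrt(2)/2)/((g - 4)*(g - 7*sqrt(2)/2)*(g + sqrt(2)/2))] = (-4*g^4 + 8*sqrt(2)*g^3 + 28*g^3 - 94*g^2 - 52*sqrt(2)*g^2 + 112*sqrt(2)*g + 280*g - 532 - 7*sqrt(2))/(4*g^6 - 24*sqrt(2)*g^5 - 32*g^5 + 108*g^4 + 192*sqrt(2)*g^4 - 300*sqrt(2)*g^3 - 352*g^3 - 672*sqrt(2)*g^2 + 753*g^2 - 392*g + 1344*sqrt(2)*g + 784)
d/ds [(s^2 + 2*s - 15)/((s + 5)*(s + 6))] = 9/(s^2 + 12*s + 36)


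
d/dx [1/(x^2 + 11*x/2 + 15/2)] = 2*(-4*x - 11)/(2*x^2 + 11*x + 15)^2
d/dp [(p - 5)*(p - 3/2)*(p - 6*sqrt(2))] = 3*p^2 - 12*sqrt(2)*p - 13*p + 15/2 + 39*sqrt(2)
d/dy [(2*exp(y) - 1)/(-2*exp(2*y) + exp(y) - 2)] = ((2*exp(y) - 1)*(4*exp(y) - 1) - 4*exp(2*y) + 2*exp(y) - 4)*exp(y)/(2*exp(2*y) - exp(y) + 2)^2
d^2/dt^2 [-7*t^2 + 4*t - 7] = -14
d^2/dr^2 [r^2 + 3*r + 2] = 2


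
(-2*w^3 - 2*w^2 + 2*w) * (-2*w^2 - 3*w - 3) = 4*w^5 + 10*w^4 + 8*w^3 - 6*w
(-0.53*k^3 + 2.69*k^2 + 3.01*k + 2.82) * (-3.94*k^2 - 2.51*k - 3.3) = 2.0882*k^5 - 9.2683*k^4 - 16.8623*k^3 - 27.5429*k^2 - 17.0112*k - 9.306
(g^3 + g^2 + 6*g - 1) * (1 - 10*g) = -10*g^4 - 9*g^3 - 59*g^2 + 16*g - 1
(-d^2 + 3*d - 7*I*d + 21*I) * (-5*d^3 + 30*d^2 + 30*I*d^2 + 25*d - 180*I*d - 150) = 5*d^5 - 45*d^4 + 5*I*d^4 + 275*d^3 - 45*I*d^3 - 1665*d^2 - 85*I*d^2 + 3330*d + 1575*I*d - 3150*I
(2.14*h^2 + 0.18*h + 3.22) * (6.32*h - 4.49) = 13.5248*h^3 - 8.471*h^2 + 19.5422*h - 14.4578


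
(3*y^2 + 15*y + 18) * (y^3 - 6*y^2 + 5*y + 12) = 3*y^5 - 3*y^4 - 57*y^3 + 3*y^2 + 270*y + 216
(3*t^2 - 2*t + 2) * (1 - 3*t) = -9*t^3 + 9*t^2 - 8*t + 2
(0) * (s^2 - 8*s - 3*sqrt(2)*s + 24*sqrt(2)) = 0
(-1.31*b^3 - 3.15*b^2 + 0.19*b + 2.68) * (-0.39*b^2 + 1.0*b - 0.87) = 0.5109*b^5 - 0.0815000000000001*b^4 - 2.0844*b^3 + 1.8853*b^2 + 2.5147*b - 2.3316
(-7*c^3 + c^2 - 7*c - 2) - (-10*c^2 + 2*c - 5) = -7*c^3 + 11*c^2 - 9*c + 3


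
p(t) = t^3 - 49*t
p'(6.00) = 59.00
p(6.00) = -78.00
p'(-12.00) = 383.00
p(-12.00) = -1140.00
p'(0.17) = -48.91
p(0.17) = -8.33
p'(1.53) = -41.98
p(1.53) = -71.39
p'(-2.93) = -23.25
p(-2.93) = 118.42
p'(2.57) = -29.19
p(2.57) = -108.96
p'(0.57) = -48.03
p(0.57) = -27.74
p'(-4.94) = 24.21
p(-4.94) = 121.51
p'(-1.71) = -40.23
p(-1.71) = 78.79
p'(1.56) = -41.70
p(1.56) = -72.64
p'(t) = 3*t^2 - 49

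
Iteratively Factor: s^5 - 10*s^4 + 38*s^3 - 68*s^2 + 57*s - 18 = (s - 2)*(s^4 - 8*s^3 + 22*s^2 - 24*s + 9) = (s - 3)*(s - 2)*(s^3 - 5*s^2 + 7*s - 3) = (s - 3)*(s - 2)*(s - 1)*(s^2 - 4*s + 3) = (s - 3)^2*(s - 2)*(s - 1)*(s - 1)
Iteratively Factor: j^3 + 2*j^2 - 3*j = (j + 3)*(j^2 - j) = (j - 1)*(j + 3)*(j)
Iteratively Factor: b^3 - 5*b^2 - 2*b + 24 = (b - 4)*(b^2 - b - 6) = (b - 4)*(b + 2)*(b - 3)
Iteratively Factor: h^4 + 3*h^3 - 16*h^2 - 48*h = (h + 3)*(h^3 - 16*h) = h*(h + 3)*(h^2 - 16) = h*(h + 3)*(h + 4)*(h - 4)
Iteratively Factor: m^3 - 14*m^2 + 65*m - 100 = (m - 4)*(m^2 - 10*m + 25) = (m - 5)*(m - 4)*(m - 5)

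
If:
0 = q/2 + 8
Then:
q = -16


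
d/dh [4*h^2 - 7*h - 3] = 8*h - 7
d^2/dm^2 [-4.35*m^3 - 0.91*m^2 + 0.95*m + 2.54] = -26.1*m - 1.82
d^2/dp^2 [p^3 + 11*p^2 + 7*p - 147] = 6*p + 22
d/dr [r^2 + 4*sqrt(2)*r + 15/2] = 2*r + 4*sqrt(2)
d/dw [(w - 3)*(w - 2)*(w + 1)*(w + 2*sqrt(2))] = 4*w^3 - 12*w^2 + 6*sqrt(2)*w^2 - 16*sqrt(2)*w + 2*w + 2*sqrt(2) + 6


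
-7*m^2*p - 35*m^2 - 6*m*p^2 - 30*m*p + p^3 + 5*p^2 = (-7*m + p)*(m + p)*(p + 5)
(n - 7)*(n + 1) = n^2 - 6*n - 7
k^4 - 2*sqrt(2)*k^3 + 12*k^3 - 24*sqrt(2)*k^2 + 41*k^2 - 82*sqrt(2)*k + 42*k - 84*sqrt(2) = (k + 2)*(k + 3)*(k + 7)*(k - 2*sqrt(2))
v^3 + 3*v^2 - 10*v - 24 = (v - 3)*(v + 2)*(v + 4)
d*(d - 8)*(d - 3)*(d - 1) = d^4 - 12*d^3 + 35*d^2 - 24*d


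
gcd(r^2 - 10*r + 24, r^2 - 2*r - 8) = r - 4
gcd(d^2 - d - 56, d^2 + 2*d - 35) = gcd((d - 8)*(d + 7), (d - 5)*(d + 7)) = d + 7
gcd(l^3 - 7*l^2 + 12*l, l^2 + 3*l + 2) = 1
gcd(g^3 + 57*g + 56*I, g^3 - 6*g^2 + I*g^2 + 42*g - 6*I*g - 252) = g + 7*I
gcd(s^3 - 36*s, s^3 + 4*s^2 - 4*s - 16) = 1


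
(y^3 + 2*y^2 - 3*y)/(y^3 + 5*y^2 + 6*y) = (y - 1)/(y + 2)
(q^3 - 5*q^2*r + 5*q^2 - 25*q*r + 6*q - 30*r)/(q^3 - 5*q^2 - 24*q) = (q^2 - 5*q*r + 2*q - 10*r)/(q*(q - 8))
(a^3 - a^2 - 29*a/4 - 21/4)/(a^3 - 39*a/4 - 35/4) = (2*a + 3)/(2*a + 5)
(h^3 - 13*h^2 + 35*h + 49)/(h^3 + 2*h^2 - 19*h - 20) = (h^2 - 14*h + 49)/(h^2 + h - 20)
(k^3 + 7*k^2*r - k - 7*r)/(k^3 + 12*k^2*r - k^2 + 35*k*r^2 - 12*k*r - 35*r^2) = (k + 1)/(k + 5*r)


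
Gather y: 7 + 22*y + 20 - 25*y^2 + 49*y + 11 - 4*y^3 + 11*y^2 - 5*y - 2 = -4*y^3 - 14*y^2 + 66*y + 36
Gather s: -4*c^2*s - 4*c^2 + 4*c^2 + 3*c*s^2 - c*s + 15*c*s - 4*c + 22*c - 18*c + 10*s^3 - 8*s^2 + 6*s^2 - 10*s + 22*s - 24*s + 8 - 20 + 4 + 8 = 10*s^3 + s^2*(3*c - 2) + s*(-4*c^2 + 14*c - 12)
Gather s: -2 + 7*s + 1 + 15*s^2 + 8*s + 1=15*s^2 + 15*s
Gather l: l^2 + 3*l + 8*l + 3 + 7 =l^2 + 11*l + 10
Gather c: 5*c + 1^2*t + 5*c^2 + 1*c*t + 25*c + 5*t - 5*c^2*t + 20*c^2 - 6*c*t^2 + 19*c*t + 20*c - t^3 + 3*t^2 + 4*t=c^2*(25 - 5*t) + c*(-6*t^2 + 20*t + 50) - t^3 + 3*t^2 + 10*t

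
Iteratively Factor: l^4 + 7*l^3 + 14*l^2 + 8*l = (l + 2)*(l^3 + 5*l^2 + 4*l) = (l + 2)*(l + 4)*(l^2 + l) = (l + 1)*(l + 2)*(l + 4)*(l)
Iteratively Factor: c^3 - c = (c - 1)*(c^2 + c) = (c - 1)*(c + 1)*(c)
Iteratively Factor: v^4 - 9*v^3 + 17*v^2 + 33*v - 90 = (v - 3)*(v^3 - 6*v^2 - v + 30) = (v - 3)^2*(v^2 - 3*v - 10) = (v - 5)*(v - 3)^2*(v + 2)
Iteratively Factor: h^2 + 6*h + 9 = (h + 3)*(h + 3)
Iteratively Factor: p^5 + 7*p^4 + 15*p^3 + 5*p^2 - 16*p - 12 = (p + 2)*(p^4 + 5*p^3 + 5*p^2 - 5*p - 6) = (p + 1)*(p + 2)*(p^3 + 4*p^2 + p - 6) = (p + 1)*(p + 2)*(p + 3)*(p^2 + p - 2) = (p + 1)*(p + 2)^2*(p + 3)*(p - 1)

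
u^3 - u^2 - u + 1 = (u - 1)^2*(u + 1)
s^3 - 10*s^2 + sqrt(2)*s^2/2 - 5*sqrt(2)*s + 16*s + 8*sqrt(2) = (s - 8)*(s - 2)*(s + sqrt(2)/2)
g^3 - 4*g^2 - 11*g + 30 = (g - 5)*(g - 2)*(g + 3)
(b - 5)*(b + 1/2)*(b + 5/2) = b^3 - 2*b^2 - 55*b/4 - 25/4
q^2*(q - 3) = q^3 - 3*q^2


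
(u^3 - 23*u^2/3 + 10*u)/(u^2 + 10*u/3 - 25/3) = u*(u - 6)/(u + 5)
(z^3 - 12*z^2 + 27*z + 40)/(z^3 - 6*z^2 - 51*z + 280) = (z + 1)/(z + 7)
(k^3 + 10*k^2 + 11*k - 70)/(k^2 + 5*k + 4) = (k^3 + 10*k^2 + 11*k - 70)/(k^2 + 5*k + 4)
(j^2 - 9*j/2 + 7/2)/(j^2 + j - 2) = (j - 7/2)/(j + 2)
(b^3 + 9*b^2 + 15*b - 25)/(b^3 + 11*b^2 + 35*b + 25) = (b - 1)/(b + 1)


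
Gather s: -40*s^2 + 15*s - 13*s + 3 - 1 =-40*s^2 + 2*s + 2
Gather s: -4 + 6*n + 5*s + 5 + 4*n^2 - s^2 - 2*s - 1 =4*n^2 + 6*n - s^2 + 3*s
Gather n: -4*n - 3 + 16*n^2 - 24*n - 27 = 16*n^2 - 28*n - 30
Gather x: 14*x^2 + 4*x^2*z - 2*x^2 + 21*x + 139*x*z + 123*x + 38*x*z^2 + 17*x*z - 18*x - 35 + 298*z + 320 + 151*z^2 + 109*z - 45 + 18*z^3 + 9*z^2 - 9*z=x^2*(4*z + 12) + x*(38*z^2 + 156*z + 126) + 18*z^3 + 160*z^2 + 398*z + 240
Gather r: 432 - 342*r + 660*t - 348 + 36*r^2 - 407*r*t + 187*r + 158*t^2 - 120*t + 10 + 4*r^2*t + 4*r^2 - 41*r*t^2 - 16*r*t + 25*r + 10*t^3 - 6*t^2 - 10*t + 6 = r^2*(4*t + 40) + r*(-41*t^2 - 423*t - 130) + 10*t^3 + 152*t^2 + 530*t + 100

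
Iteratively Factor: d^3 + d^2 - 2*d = (d)*(d^2 + d - 2) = d*(d + 2)*(d - 1)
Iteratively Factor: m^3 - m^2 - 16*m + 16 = (m - 4)*(m^2 + 3*m - 4) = (m - 4)*(m - 1)*(m + 4)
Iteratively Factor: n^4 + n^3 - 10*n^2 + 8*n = (n - 2)*(n^3 + 3*n^2 - 4*n) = n*(n - 2)*(n^2 + 3*n - 4) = n*(n - 2)*(n + 4)*(n - 1)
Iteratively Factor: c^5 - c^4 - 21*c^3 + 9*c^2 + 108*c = (c - 3)*(c^4 + 2*c^3 - 15*c^2 - 36*c) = c*(c - 3)*(c^3 + 2*c^2 - 15*c - 36) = c*(c - 4)*(c - 3)*(c^2 + 6*c + 9) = c*(c - 4)*(c - 3)*(c + 3)*(c + 3)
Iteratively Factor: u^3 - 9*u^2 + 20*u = (u)*(u^2 - 9*u + 20) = u*(u - 5)*(u - 4)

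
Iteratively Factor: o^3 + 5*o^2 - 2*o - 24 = (o + 4)*(o^2 + o - 6) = (o + 3)*(o + 4)*(o - 2)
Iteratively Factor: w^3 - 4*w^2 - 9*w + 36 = (w + 3)*(w^2 - 7*w + 12) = (w - 3)*(w + 3)*(w - 4)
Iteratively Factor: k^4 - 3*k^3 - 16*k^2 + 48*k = (k - 3)*(k^3 - 16*k) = (k - 4)*(k - 3)*(k^2 + 4*k) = k*(k - 4)*(k - 3)*(k + 4)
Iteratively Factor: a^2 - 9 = (a + 3)*(a - 3)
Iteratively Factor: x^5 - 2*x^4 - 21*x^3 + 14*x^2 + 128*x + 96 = (x + 1)*(x^4 - 3*x^3 - 18*x^2 + 32*x + 96) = (x + 1)*(x + 3)*(x^3 - 6*x^2 + 32) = (x + 1)*(x + 2)*(x + 3)*(x^2 - 8*x + 16) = (x - 4)*(x + 1)*(x + 2)*(x + 3)*(x - 4)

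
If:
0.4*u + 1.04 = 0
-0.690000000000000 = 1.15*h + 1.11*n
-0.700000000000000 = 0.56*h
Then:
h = -1.25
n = 0.67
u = -2.60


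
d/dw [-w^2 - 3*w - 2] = -2*w - 3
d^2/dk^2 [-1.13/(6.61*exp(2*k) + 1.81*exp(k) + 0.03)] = (-1.13*(13.22*exp(k) + 1.81)*(26.44*exp(k) + 3.62)*exp(k) + (29.8772*exp(k) + 2.0453)*(6.61*exp(2*k) + 1.81*exp(k) + 0.03))*exp(k)/(6.61*exp(2*k) + 1.81*exp(k) + 0.03)^3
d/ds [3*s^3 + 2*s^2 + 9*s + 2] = 9*s^2 + 4*s + 9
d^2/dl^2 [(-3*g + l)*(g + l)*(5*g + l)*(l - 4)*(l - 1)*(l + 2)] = -90*g^3*l + 90*g^3 - 156*g^2*l^2 + 234*g^2*l + 156*g^2 + 60*g*l^3 - 108*g*l^2 - 108*g*l + 48*g + 30*l^4 - 60*l^3 - 72*l^2 + 48*l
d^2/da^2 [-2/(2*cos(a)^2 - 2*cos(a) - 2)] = (-4*sin(a)^4 + 7*sin(a)^2 - 11*cos(a)/4 + 3*cos(3*a)/4 + 1)/(sin(a)^2 + cos(a))^3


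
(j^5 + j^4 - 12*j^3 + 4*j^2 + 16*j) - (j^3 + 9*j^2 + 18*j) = j^5 + j^4 - 13*j^3 - 5*j^2 - 2*j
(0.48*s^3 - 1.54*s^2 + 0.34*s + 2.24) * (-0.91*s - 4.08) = -0.4368*s^4 - 0.557*s^3 + 5.9738*s^2 - 3.4256*s - 9.1392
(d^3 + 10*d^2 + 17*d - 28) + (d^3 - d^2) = 2*d^3 + 9*d^2 + 17*d - 28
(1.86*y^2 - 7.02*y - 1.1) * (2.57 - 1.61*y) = -2.9946*y^3 + 16.0824*y^2 - 16.2704*y - 2.827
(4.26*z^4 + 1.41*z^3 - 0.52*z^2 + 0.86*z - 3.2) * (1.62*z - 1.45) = 6.9012*z^5 - 3.8928*z^4 - 2.8869*z^3 + 2.1472*z^2 - 6.431*z + 4.64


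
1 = 1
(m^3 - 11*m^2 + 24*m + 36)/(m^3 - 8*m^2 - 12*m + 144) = (m + 1)/(m + 4)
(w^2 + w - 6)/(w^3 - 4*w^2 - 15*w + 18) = (w - 2)/(w^2 - 7*w + 6)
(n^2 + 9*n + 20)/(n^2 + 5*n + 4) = (n + 5)/(n + 1)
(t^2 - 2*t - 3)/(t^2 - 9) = (t + 1)/(t + 3)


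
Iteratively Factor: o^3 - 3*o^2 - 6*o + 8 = (o + 2)*(o^2 - 5*o + 4) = (o - 4)*(o + 2)*(o - 1)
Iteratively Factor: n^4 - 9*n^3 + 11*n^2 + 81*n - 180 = (n + 3)*(n^3 - 12*n^2 + 47*n - 60) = (n - 5)*(n + 3)*(n^2 - 7*n + 12) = (n - 5)*(n - 4)*(n + 3)*(n - 3)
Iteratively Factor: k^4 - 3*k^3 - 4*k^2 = (k - 4)*(k^3 + k^2) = k*(k - 4)*(k^2 + k) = k^2*(k - 4)*(k + 1)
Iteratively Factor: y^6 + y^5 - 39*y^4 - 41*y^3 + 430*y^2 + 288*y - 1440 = (y + 4)*(y^5 - 3*y^4 - 27*y^3 + 67*y^2 + 162*y - 360) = (y + 3)*(y + 4)*(y^4 - 6*y^3 - 9*y^2 + 94*y - 120) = (y - 3)*(y + 3)*(y + 4)*(y^3 - 3*y^2 - 18*y + 40) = (y - 5)*(y - 3)*(y + 3)*(y + 4)*(y^2 + 2*y - 8) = (y - 5)*(y - 3)*(y + 3)*(y + 4)^2*(y - 2)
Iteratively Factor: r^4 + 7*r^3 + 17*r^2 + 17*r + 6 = (r + 1)*(r^3 + 6*r^2 + 11*r + 6) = (r + 1)^2*(r^2 + 5*r + 6) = (r + 1)^2*(r + 2)*(r + 3)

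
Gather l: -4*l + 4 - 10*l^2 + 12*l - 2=-10*l^2 + 8*l + 2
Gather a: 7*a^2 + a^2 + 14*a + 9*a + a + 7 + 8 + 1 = 8*a^2 + 24*a + 16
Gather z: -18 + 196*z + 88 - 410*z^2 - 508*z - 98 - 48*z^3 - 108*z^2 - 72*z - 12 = -48*z^3 - 518*z^2 - 384*z - 40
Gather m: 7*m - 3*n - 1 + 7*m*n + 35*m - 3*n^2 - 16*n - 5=m*(7*n + 42) - 3*n^2 - 19*n - 6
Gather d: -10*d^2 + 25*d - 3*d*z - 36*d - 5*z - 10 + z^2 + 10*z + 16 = -10*d^2 + d*(-3*z - 11) + z^2 + 5*z + 6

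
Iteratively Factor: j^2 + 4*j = (j)*(j + 4)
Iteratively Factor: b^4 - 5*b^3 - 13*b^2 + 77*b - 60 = (b - 1)*(b^3 - 4*b^2 - 17*b + 60) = (b - 1)*(b + 4)*(b^2 - 8*b + 15) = (b - 5)*(b - 1)*(b + 4)*(b - 3)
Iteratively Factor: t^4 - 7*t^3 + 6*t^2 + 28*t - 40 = (t - 2)*(t^3 - 5*t^2 - 4*t + 20) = (t - 2)*(t + 2)*(t^2 - 7*t + 10) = (t - 5)*(t - 2)*(t + 2)*(t - 2)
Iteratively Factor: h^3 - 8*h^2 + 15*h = (h - 5)*(h^2 - 3*h) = h*(h - 5)*(h - 3)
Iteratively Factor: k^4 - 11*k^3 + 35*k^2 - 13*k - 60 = (k - 4)*(k^3 - 7*k^2 + 7*k + 15) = (k - 4)*(k - 3)*(k^2 - 4*k - 5) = (k - 5)*(k - 4)*(k - 3)*(k + 1)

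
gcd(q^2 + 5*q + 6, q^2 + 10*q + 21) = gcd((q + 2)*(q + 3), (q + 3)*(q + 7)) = q + 3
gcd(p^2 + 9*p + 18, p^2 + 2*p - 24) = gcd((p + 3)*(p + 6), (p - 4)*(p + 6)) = p + 6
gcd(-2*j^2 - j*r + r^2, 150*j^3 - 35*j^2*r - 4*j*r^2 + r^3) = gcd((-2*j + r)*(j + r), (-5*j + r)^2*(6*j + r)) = 1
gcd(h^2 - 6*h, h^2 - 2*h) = h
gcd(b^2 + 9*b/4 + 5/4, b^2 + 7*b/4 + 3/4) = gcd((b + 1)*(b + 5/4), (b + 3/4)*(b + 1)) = b + 1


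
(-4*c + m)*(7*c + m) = -28*c^2 + 3*c*m + m^2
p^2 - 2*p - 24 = (p - 6)*(p + 4)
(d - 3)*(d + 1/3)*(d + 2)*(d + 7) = d^4 + 19*d^3/3 - 11*d^2 - 139*d/3 - 14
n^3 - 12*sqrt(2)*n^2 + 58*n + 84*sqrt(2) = (n - 7*sqrt(2))*(n - 6*sqrt(2))*(n + sqrt(2))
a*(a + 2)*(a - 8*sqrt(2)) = a^3 - 8*sqrt(2)*a^2 + 2*a^2 - 16*sqrt(2)*a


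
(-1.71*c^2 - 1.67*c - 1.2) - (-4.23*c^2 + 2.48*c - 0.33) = 2.52*c^2 - 4.15*c - 0.87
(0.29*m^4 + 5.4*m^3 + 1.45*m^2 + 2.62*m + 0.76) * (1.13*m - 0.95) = 0.3277*m^5 + 5.8265*m^4 - 3.4915*m^3 + 1.5831*m^2 - 1.6302*m - 0.722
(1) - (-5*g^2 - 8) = 5*g^2 + 9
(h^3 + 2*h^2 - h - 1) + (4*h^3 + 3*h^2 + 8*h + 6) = 5*h^3 + 5*h^2 + 7*h + 5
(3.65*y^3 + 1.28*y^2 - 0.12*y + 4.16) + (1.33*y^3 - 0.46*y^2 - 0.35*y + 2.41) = 4.98*y^3 + 0.82*y^2 - 0.47*y + 6.57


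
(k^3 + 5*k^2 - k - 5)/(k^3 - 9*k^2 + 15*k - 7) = (k^2 + 6*k + 5)/(k^2 - 8*k + 7)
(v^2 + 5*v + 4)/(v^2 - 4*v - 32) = (v + 1)/(v - 8)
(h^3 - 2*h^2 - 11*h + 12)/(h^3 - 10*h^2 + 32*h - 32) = (h^2 + 2*h - 3)/(h^2 - 6*h + 8)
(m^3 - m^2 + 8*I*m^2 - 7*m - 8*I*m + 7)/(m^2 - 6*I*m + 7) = (m^2 + m*(-1 + 7*I) - 7*I)/(m - 7*I)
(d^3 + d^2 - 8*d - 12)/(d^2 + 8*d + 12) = (d^2 - d - 6)/(d + 6)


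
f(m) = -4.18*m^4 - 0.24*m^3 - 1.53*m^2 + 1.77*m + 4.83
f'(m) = -16.72*m^3 - 0.72*m^2 - 3.06*m + 1.77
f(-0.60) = 2.73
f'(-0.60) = 6.96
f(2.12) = -85.02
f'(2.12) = -167.26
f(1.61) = -25.37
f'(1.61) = -74.80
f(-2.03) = -74.04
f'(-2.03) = 144.88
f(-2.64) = -209.14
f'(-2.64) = 312.47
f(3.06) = -377.45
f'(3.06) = -493.41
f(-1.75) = -40.87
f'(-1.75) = 94.53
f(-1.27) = -10.27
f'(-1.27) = 38.74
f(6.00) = -5508.75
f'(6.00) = -3654.03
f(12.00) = -87285.45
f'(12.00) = -29030.79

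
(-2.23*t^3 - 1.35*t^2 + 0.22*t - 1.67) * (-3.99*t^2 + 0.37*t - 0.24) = 8.8977*t^5 + 4.5614*t^4 - 0.8421*t^3 + 7.0687*t^2 - 0.6707*t + 0.4008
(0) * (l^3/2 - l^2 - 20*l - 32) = 0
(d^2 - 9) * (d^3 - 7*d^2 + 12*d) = d^5 - 7*d^4 + 3*d^3 + 63*d^2 - 108*d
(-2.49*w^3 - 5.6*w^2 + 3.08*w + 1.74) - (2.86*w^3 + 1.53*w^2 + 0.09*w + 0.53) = -5.35*w^3 - 7.13*w^2 + 2.99*w + 1.21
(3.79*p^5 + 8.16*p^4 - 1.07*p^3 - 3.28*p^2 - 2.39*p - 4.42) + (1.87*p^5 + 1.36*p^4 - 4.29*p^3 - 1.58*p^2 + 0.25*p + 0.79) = 5.66*p^5 + 9.52*p^4 - 5.36*p^3 - 4.86*p^2 - 2.14*p - 3.63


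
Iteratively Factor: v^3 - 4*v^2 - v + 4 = (v - 1)*(v^2 - 3*v - 4) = (v - 4)*(v - 1)*(v + 1)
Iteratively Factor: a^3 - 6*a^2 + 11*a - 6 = (a - 1)*(a^2 - 5*a + 6) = (a - 3)*(a - 1)*(a - 2)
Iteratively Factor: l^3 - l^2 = (l)*(l^2 - l) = l^2*(l - 1)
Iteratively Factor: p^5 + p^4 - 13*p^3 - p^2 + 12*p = (p)*(p^4 + p^3 - 13*p^2 - p + 12) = p*(p + 4)*(p^3 - 3*p^2 - p + 3) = p*(p - 3)*(p + 4)*(p^2 - 1) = p*(p - 3)*(p - 1)*(p + 4)*(p + 1)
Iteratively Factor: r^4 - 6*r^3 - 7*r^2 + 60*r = (r - 4)*(r^3 - 2*r^2 - 15*r) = (r - 5)*(r - 4)*(r^2 + 3*r) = (r - 5)*(r - 4)*(r + 3)*(r)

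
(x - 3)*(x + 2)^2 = x^3 + x^2 - 8*x - 12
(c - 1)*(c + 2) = c^2 + c - 2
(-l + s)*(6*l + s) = -6*l^2 + 5*l*s + s^2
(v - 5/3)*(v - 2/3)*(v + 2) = v^3 - v^2/3 - 32*v/9 + 20/9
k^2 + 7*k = k*(k + 7)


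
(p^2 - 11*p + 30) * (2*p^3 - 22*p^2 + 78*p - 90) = 2*p^5 - 44*p^4 + 380*p^3 - 1608*p^2 + 3330*p - 2700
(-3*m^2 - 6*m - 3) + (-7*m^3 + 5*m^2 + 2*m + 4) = -7*m^3 + 2*m^2 - 4*m + 1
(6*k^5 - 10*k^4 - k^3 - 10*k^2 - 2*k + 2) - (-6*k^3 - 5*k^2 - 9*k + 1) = 6*k^5 - 10*k^4 + 5*k^3 - 5*k^2 + 7*k + 1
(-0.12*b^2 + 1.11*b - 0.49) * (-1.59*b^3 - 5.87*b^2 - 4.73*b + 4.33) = 0.1908*b^5 - 1.0605*b^4 - 5.169*b^3 - 2.8936*b^2 + 7.124*b - 2.1217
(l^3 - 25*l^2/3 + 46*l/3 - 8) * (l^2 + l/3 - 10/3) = l^5 - 8*l^4 + 83*l^3/9 + 224*l^2/9 - 484*l/9 + 80/3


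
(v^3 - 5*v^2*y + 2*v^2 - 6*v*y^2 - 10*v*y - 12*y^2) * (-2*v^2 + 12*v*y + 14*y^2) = -2*v^5 + 22*v^4*y - 4*v^4 - 34*v^3*y^2 + 44*v^3*y - 142*v^2*y^3 - 68*v^2*y^2 - 84*v*y^4 - 284*v*y^3 - 168*y^4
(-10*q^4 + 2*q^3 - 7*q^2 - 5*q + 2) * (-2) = 20*q^4 - 4*q^3 + 14*q^2 + 10*q - 4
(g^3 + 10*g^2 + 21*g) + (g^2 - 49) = g^3 + 11*g^2 + 21*g - 49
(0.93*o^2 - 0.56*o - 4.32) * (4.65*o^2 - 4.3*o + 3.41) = 4.3245*o^4 - 6.603*o^3 - 14.5087*o^2 + 16.6664*o - 14.7312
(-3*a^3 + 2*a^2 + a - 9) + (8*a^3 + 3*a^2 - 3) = 5*a^3 + 5*a^2 + a - 12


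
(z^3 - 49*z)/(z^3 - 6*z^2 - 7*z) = (z + 7)/(z + 1)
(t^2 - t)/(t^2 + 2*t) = (t - 1)/(t + 2)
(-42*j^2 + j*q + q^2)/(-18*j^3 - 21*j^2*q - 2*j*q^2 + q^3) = (7*j + q)/(3*j^2 + 4*j*q + q^2)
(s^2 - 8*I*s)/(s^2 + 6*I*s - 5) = s*(s - 8*I)/(s^2 + 6*I*s - 5)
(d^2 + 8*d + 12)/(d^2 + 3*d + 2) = (d + 6)/(d + 1)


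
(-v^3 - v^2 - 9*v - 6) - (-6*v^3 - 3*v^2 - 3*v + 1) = 5*v^3 + 2*v^2 - 6*v - 7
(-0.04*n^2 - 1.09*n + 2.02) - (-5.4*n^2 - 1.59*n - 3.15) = 5.36*n^2 + 0.5*n + 5.17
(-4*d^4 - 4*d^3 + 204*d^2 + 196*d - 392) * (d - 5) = -4*d^5 + 16*d^4 + 224*d^3 - 824*d^2 - 1372*d + 1960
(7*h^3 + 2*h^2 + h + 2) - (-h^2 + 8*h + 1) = 7*h^3 + 3*h^2 - 7*h + 1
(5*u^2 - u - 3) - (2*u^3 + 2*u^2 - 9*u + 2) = -2*u^3 + 3*u^2 + 8*u - 5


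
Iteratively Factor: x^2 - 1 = (x - 1)*(x + 1)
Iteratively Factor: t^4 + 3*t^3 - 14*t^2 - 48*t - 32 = (t + 1)*(t^3 + 2*t^2 - 16*t - 32) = (t - 4)*(t + 1)*(t^2 + 6*t + 8) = (t - 4)*(t + 1)*(t + 2)*(t + 4)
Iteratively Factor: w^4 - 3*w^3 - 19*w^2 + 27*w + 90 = (w - 5)*(w^3 + 2*w^2 - 9*w - 18) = (w - 5)*(w + 2)*(w^2 - 9) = (w - 5)*(w - 3)*(w + 2)*(w + 3)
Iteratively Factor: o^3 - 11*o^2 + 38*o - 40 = (o - 2)*(o^2 - 9*o + 20) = (o - 5)*(o - 2)*(o - 4)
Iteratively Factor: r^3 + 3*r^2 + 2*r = (r + 1)*(r^2 + 2*r) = (r + 1)*(r + 2)*(r)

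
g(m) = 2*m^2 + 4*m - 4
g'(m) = 4*m + 4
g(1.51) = 6.60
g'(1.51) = 10.04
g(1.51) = 6.60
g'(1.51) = 10.04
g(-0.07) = -4.27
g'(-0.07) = 3.72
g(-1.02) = -6.00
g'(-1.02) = -0.08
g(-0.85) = -5.96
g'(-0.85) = 0.60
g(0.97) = 1.76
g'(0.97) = 7.88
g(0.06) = -3.75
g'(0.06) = 4.24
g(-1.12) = -5.97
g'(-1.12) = -0.48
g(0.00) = -4.00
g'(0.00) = 4.00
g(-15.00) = 386.00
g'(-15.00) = -56.00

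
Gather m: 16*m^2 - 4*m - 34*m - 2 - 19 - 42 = 16*m^2 - 38*m - 63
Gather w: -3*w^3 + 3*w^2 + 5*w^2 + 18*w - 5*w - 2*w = -3*w^3 + 8*w^2 + 11*w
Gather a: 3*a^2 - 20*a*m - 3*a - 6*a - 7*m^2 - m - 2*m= 3*a^2 + a*(-20*m - 9) - 7*m^2 - 3*m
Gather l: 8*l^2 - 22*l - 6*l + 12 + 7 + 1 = 8*l^2 - 28*l + 20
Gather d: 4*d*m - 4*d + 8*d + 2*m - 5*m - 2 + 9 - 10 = d*(4*m + 4) - 3*m - 3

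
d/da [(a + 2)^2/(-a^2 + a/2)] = 2*(9*a^2 + 16*a - 4)/(a^2*(4*a^2 - 4*a + 1))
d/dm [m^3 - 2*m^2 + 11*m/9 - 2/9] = 3*m^2 - 4*m + 11/9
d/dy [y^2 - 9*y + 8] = 2*y - 9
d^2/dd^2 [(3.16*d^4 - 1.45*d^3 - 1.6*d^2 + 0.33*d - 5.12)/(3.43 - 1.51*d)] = (-43.230696*d^4 + 268.477698*d^3 - 491.184918*d^2 + 102.35463*d + 57.577566)/(3.442951*d^3 - 23.462229*d^2 + 53.294997*d - 40.353607)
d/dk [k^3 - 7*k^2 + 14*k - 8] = 3*k^2 - 14*k + 14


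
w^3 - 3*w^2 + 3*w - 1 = (w - 1)^3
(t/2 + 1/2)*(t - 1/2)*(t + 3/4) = t^3/2 + 5*t^2/8 - t/16 - 3/16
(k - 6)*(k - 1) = k^2 - 7*k + 6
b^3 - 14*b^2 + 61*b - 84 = (b - 7)*(b - 4)*(b - 3)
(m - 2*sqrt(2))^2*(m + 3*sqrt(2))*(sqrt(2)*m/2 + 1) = sqrt(2)*m^4/2 - 9*sqrt(2)*m^2 + 8*m + 24*sqrt(2)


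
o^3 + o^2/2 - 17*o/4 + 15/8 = (o - 3/2)*(o - 1/2)*(o + 5/2)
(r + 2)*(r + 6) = r^2 + 8*r + 12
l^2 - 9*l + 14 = (l - 7)*(l - 2)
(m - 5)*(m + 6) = m^2 + m - 30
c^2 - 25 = (c - 5)*(c + 5)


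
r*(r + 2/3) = r^2 + 2*r/3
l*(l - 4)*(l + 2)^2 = l^4 - 12*l^2 - 16*l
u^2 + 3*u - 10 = (u - 2)*(u + 5)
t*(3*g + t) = 3*g*t + t^2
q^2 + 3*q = q*(q + 3)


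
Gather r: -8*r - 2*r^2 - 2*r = -2*r^2 - 10*r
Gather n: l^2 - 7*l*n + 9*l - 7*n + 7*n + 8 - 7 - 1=l^2 - 7*l*n + 9*l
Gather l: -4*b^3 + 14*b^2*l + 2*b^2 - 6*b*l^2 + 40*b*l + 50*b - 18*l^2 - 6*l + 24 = -4*b^3 + 2*b^2 + 50*b + l^2*(-6*b - 18) + l*(14*b^2 + 40*b - 6) + 24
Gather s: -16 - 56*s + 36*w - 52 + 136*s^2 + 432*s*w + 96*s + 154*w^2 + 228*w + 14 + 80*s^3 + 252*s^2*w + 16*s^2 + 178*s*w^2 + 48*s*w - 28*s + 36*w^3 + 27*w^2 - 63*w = 80*s^3 + s^2*(252*w + 152) + s*(178*w^2 + 480*w + 12) + 36*w^3 + 181*w^2 + 201*w - 54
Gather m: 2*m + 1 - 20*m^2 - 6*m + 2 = -20*m^2 - 4*m + 3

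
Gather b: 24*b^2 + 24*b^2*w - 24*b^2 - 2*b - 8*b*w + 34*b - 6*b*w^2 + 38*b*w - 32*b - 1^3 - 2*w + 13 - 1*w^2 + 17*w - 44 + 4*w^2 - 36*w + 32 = 24*b^2*w + b*(-6*w^2 + 30*w) + 3*w^2 - 21*w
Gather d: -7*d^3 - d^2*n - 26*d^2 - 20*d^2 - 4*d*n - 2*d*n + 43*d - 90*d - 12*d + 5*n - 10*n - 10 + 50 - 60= -7*d^3 + d^2*(-n - 46) + d*(-6*n - 59) - 5*n - 20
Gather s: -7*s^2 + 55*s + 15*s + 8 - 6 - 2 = -7*s^2 + 70*s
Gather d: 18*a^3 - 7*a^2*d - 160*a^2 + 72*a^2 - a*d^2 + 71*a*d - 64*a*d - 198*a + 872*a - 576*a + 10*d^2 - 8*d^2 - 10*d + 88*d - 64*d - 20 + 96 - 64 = 18*a^3 - 88*a^2 + 98*a + d^2*(2 - a) + d*(-7*a^2 + 7*a + 14) + 12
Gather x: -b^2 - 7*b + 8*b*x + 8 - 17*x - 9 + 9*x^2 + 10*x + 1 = -b^2 - 7*b + 9*x^2 + x*(8*b - 7)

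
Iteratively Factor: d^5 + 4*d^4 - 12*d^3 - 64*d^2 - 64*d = (d - 4)*(d^4 + 8*d^3 + 20*d^2 + 16*d) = (d - 4)*(d + 4)*(d^3 + 4*d^2 + 4*d) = (d - 4)*(d + 2)*(d + 4)*(d^2 + 2*d) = d*(d - 4)*(d + 2)*(d + 4)*(d + 2)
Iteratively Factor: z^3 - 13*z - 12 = (z + 3)*(z^2 - 3*z - 4) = (z - 4)*(z + 3)*(z + 1)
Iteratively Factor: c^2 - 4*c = (c)*(c - 4)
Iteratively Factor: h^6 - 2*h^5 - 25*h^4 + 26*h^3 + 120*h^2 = (h)*(h^5 - 2*h^4 - 25*h^3 + 26*h^2 + 120*h) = h*(h + 4)*(h^4 - 6*h^3 - h^2 + 30*h) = h*(h + 2)*(h + 4)*(h^3 - 8*h^2 + 15*h) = h^2*(h + 2)*(h + 4)*(h^2 - 8*h + 15) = h^2*(h - 5)*(h + 2)*(h + 4)*(h - 3)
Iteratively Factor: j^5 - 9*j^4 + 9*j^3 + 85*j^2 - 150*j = (j - 5)*(j^4 - 4*j^3 - 11*j^2 + 30*j) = (j - 5)^2*(j^3 + j^2 - 6*j) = (j - 5)^2*(j - 2)*(j^2 + 3*j) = (j - 5)^2*(j - 2)*(j + 3)*(j)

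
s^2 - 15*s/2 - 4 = (s - 8)*(s + 1/2)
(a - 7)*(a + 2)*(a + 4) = a^3 - a^2 - 34*a - 56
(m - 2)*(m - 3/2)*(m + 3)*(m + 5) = m^4 + 9*m^3/2 - 10*m^2 - 57*m/2 + 45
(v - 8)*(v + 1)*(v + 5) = v^3 - 2*v^2 - 43*v - 40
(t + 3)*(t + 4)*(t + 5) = t^3 + 12*t^2 + 47*t + 60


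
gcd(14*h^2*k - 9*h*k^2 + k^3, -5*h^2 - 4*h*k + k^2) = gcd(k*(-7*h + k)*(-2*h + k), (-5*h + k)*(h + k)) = 1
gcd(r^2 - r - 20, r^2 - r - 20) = r^2 - r - 20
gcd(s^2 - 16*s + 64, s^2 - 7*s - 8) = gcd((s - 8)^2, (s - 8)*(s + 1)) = s - 8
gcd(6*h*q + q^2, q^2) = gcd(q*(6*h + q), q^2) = q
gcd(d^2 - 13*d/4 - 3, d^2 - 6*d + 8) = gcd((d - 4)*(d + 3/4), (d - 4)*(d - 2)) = d - 4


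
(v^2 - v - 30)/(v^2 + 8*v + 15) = (v - 6)/(v + 3)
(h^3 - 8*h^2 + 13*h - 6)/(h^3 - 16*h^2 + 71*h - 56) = (h^2 - 7*h + 6)/(h^2 - 15*h + 56)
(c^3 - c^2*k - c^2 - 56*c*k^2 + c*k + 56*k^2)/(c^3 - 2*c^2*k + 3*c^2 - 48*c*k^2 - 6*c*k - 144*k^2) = (c^2 + 7*c*k - c - 7*k)/(c^2 + 6*c*k + 3*c + 18*k)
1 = 1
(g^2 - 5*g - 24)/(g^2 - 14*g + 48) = (g + 3)/(g - 6)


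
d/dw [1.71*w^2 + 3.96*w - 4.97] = 3.42*w + 3.96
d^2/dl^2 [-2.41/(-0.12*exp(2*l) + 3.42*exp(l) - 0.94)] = ((8.2422 - 1.1568*exp(l))*(0.12*exp(2*l) - 3.42*exp(l) + 0.94) + 2.41*(0.24*exp(l) - 3.42)*(0.48*exp(l) - 6.84)*exp(l))*exp(l)/(0.12*exp(2*l) - 3.42*exp(l) + 0.94)^3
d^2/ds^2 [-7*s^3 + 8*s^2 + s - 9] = 16 - 42*s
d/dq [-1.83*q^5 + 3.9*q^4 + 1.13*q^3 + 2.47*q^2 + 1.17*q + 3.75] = -9.15*q^4 + 15.6*q^3 + 3.39*q^2 + 4.94*q + 1.17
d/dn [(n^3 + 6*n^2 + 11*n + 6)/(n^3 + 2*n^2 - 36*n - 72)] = 2*(-2*n^2 - 39*n - 72)/(n^4 - 72*n^2 + 1296)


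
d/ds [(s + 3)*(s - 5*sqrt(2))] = 2*s - 5*sqrt(2) + 3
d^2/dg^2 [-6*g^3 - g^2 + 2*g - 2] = -36*g - 2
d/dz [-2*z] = -2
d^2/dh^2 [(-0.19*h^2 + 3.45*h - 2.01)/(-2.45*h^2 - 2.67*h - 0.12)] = (-43.90302*h^3 + 72.05499*h^2 + 84.97629*h + 29.69253)/(14.706125*h^6 + 48.080025*h^5 + 54.558315*h^4 + 23.744043*h^3 + 2.672244*h^2 + 0.115344*h + 0.001728)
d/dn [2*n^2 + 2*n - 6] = 4*n + 2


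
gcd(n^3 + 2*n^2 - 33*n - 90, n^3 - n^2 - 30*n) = n^2 - n - 30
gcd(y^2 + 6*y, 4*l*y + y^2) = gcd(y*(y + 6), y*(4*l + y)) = y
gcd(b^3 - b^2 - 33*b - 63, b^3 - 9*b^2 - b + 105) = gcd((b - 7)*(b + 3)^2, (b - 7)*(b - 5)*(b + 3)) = b^2 - 4*b - 21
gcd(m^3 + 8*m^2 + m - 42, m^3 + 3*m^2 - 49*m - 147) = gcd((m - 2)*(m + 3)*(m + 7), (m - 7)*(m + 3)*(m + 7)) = m^2 + 10*m + 21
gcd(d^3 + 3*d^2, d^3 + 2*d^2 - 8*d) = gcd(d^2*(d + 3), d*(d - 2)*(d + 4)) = d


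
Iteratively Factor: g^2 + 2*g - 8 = (g - 2)*(g + 4)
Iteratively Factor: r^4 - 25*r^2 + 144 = (r + 3)*(r^3 - 3*r^2 - 16*r + 48) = (r - 3)*(r + 3)*(r^2 - 16) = (r - 4)*(r - 3)*(r + 3)*(r + 4)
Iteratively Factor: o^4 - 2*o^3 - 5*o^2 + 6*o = (o)*(o^3 - 2*o^2 - 5*o + 6) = o*(o - 3)*(o^2 + o - 2) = o*(o - 3)*(o + 2)*(o - 1)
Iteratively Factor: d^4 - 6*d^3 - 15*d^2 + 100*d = (d)*(d^3 - 6*d^2 - 15*d + 100) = d*(d - 5)*(d^2 - d - 20) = d*(d - 5)^2*(d + 4)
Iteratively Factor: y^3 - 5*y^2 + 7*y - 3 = (y - 3)*(y^2 - 2*y + 1) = (y - 3)*(y - 1)*(y - 1)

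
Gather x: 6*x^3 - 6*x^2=6*x^3 - 6*x^2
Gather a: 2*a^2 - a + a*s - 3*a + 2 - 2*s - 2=2*a^2 + a*(s - 4) - 2*s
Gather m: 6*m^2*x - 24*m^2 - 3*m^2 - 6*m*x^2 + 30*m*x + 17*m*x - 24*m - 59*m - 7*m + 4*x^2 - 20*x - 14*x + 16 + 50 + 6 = m^2*(6*x - 27) + m*(-6*x^2 + 47*x - 90) + 4*x^2 - 34*x + 72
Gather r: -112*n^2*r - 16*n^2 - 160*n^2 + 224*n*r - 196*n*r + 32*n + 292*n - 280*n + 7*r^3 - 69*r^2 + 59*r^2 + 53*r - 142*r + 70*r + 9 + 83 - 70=-176*n^2 + 44*n + 7*r^3 - 10*r^2 + r*(-112*n^2 + 28*n - 19) + 22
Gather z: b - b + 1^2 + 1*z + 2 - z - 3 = 0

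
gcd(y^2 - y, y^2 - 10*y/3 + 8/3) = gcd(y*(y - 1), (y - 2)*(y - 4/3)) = 1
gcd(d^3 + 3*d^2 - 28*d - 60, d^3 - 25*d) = d - 5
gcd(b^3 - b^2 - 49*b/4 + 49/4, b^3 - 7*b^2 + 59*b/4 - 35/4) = b^2 - 9*b/2 + 7/2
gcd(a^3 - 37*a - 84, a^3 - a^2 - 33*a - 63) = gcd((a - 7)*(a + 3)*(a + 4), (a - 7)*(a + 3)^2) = a^2 - 4*a - 21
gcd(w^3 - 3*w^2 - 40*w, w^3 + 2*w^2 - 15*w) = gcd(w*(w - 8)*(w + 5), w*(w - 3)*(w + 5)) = w^2 + 5*w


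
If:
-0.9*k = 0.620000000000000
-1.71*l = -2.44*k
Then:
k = -0.69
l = -0.98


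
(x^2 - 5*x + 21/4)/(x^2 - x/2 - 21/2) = (x - 3/2)/(x + 3)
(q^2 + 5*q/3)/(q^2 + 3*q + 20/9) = 3*q/(3*q + 4)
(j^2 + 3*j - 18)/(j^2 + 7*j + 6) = (j - 3)/(j + 1)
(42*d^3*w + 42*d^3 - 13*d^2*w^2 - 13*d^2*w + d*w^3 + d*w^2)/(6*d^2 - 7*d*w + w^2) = d*(-7*d*w - 7*d + w^2 + w)/(-d + w)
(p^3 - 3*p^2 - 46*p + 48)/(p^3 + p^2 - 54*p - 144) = (p - 1)/(p + 3)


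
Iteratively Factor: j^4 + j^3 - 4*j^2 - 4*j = (j - 2)*(j^3 + 3*j^2 + 2*j) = (j - 2)*(j + 2)*(j^2 + j) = (j - 2)*(j + 1)*(j + 2)*(j)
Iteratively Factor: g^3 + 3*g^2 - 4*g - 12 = (g + 2)*(g^2 + g - 6) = (g + 2)*(g + 3)*(g - 2)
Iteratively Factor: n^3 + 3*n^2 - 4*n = (n + 4)*(n^2 - n) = (n - 1)*(n + 4)*(n)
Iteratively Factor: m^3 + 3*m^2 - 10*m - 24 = (m + 2)*(m^2 + m - 12) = (m - 3)*(m + 2)*(m + 4)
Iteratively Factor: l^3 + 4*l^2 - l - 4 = (l + 4)*(l^2 - 1) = (l - 1)*(l + 4)*(l + 1)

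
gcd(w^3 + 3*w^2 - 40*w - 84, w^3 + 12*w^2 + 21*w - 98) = w + 7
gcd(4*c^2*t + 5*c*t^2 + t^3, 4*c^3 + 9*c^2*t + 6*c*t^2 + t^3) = 4*c^2 + 5*c*t + t^2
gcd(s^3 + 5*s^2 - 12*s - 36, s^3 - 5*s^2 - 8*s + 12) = s + 2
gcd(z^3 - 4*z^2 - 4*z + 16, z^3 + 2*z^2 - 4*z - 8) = z^2 - 4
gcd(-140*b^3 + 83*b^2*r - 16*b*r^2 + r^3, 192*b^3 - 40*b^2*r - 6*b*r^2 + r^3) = -4*b + r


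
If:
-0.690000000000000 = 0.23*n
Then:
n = -3.00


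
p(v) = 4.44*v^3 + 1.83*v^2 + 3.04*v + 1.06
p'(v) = 13.32*v^2 + 3.66*v + 3.04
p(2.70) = 110.00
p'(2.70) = 110.02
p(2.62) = 101.44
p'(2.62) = 104.06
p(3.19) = 173.51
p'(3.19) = 150.26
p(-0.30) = 0.19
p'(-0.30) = 3.14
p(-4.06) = -278.26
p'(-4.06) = 207.74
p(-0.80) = -2.47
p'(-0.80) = 8.64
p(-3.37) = -158.33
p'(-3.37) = 141.98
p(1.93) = 45.66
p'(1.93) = 59.72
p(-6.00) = -910.34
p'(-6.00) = 460.60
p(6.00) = 1044.22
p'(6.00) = 504.52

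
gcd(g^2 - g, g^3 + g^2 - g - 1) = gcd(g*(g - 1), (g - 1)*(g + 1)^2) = g - 1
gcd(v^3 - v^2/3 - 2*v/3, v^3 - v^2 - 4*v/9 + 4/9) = v^2 - v/3 - 2/3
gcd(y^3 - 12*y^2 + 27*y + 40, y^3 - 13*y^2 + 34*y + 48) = y^2 - 7*y - 8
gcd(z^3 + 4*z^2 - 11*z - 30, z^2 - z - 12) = 1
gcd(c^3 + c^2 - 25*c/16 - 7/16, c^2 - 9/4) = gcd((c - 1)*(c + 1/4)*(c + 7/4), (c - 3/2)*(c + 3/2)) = 1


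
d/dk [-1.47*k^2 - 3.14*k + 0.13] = -2.94*k - 3.14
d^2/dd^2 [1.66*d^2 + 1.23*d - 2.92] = 3.32000000000000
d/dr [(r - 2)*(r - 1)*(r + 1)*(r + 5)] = 4*r^3 + 9*r^2 - 22*r - 3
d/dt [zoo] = 0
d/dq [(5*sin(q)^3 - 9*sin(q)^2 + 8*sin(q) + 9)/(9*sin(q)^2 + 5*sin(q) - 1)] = (45*sin(q)^4 + 50*sin(q)^3 - 132*sin(q)^2 - 144*sin(q) - 53)*cos(q)/(9*sin(q)^2 + 5*sin(q) - 1)^2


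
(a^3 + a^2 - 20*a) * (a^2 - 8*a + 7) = a^5 - 7*a^4 - 21*a^3 + 167*a^2 - 140*a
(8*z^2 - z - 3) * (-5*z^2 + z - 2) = -40*z^4 + 13*z^3 - 2*z^2 - z + 6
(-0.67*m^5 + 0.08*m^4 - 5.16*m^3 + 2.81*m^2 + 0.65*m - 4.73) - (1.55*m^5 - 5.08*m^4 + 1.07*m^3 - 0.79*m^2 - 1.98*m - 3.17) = -2.22*m^5 + 5.16*m^4 - 6.23*m^3 + 3.6*m^2 + 2.63*m - 1.56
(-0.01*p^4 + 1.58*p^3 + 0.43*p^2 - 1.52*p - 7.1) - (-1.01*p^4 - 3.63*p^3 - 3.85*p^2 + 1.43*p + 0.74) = 1.0*p^4 + 5.21*p^3 + 4.28*p^2 - 2.95*p - 7.84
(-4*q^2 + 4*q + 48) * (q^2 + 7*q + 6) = -4*q^4 - 24*q^3 + 52*q^2 + 360*q + 288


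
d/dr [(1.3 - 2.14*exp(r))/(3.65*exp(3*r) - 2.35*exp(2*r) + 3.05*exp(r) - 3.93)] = (15.622*exp(3*r) - 19.264*exp(2*r) + 6.11*exp(r) + 4.4452)*exp(r)/(13.3225*exp(6*r) - 17.155*exp(5*r) + 27.7875*exp(4*r) - 43.024*exp(3*r) + 27.7735*exp(2*r) - 23.973*exp(r) + 15.4449)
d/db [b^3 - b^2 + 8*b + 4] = 3*b^2 - 2*b + 8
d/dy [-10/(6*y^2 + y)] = 10*(12*y + 1)/(y^2*(6*y + 1)^2)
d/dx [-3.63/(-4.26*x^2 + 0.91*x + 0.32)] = (3.3033 - 30.9276*x)/(-4.26*x^2 + 0.91*x + 0.32)^2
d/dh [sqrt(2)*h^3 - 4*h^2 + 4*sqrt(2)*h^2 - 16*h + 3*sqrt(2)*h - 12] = 3*sqrt(2)*h^2 - 8*h + 8*sqrt(2)*h - 16 + 3*sqrt(2)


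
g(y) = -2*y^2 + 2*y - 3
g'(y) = 2 - 4*y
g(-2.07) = -15.71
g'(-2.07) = 10.28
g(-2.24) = -17.52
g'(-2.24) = 10.96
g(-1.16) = -8.01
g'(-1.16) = 6.64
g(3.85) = -24.94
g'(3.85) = -13.40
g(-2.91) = -25.76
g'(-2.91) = 13.64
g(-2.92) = -25.89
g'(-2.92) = 13.68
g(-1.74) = -12.54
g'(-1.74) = 8.96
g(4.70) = -37.78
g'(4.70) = -16.80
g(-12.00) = -315.00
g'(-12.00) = 50.00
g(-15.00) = -483.00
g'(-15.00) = 62.00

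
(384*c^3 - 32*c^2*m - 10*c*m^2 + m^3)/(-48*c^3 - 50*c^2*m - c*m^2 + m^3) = (-8*c + m)/(c + m)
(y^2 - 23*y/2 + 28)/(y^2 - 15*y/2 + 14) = (y - 8)/(y - 4)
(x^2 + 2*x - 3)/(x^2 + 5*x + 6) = (x - 1)/(x + 2)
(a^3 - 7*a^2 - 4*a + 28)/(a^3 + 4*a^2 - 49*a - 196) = (a^2 - 4)/(a^2 + 11*a + 28)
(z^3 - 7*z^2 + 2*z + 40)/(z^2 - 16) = (z^2 - 3*z - 10)/(z + 4)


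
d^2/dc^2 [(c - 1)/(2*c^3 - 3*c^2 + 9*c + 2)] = 6*(3*(c - 1)*(2*c^2 - 2*c + 3)^2 + (-2*c^2 + 2*c - (c - 1)*(2*c - 1) - 3)*(2*c^3 - 3*c^2 + 9*c + 2))/(2*c^3 - 3*c^2 + 9*c + 2)^3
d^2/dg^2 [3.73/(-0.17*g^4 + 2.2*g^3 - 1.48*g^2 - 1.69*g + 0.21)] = ((7.6092*g^2 - 49.236*g + 11.0408)*(0.17*g^4 - 2.2*g^3 + 1.48*g^2 + 1.69*g - 0.21) - 3.73*(0.68*g^3 - 6.6*g^2 + 2.96*g + 1.69)*(1.36*g^3 - 13.2*g^2 + 5.92*g + 3.38))/(0.17*g^4 - 2.2*g^3 + 1.48*g^2 + 1.69*g - 0.21)^3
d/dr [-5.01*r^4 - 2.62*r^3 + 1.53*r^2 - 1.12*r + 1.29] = -20.04*r^3 - 7.86*r^2 + 3.06*r - 1.12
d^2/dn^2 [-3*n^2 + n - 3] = -6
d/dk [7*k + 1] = 7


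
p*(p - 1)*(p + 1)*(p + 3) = p^4 + 3*p^3 - p^2 - 3*p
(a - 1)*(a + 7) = a^2 + 6*a - 7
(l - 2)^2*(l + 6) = l^3 + 2*l^2 - 20*l + 24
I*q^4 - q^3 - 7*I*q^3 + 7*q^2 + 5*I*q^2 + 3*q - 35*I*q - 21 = (q - 7)*(q - I)*(q + 3*I)*(I*q + 1)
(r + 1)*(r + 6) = r^2 + 7*r + 6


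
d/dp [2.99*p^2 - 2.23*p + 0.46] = 5.98*p - 2.23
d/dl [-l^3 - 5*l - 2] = -3*l^2 - 5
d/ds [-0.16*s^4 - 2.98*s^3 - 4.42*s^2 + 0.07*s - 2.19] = -0.64*s^3 - 8.94*s^2 - 8.84*s + 0.07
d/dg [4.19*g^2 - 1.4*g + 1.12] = 8.38*g - 1.4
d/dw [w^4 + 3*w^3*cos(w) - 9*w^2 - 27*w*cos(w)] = -3*w^3*sin(w) + 4*w^3 + 9*w^2*cos(w) + 27*w*sin(w) - 18*w - 27*cos(w)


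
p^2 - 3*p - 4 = (p - 4)*(p + 1)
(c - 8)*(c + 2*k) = c^2 + 2*c*k - 8*c - 16*k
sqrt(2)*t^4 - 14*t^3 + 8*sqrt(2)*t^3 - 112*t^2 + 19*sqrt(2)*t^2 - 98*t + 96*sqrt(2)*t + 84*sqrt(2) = (t + 7)*(t - 6*sqrt(2))*(t - sqrt(2))*(sqrt(2)*t + sqrt(2))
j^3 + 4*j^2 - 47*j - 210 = (j - 7)*(j + 5)*(j + 6)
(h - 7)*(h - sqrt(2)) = h^2 - 7*h - sqrt(2)*h + 7*sqrt(2)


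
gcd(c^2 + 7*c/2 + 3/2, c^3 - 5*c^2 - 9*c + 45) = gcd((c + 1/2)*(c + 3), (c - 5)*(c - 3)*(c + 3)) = c + 3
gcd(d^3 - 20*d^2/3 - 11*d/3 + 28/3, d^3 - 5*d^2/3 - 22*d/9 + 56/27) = d + 4/3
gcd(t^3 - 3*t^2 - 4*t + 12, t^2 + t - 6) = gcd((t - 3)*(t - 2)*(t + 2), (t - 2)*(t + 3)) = t - 2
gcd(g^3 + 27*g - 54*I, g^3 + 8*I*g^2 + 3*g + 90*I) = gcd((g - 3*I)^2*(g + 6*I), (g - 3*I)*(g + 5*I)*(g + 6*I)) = g^2 + 3*I*g + 18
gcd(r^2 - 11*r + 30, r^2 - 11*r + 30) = r^2 - 11*r + 30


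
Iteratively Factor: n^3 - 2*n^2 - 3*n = (n - 3)*(n^2 + n) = (n - 3)*(n + 1)*(n)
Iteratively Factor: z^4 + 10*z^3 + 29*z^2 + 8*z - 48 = (z - 1)*(z^3 + 11*z^2 + 40*z + 48) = (z - 1)*(z + 4)*(z^2 + 7*z + 12) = (z - 1)*(z + 3)*(z + 4)*(z + 4)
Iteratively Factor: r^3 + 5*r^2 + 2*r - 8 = (r - 1)*(r^2 + 6*r + 8) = (r - 1)*(r + 4)*(r + 2)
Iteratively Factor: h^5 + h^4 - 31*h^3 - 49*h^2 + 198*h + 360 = (h - 5)*(h^4 + 6*h^3 - h^2 - 54*h - 72) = (h - 5)*(h - 3)*(h^3 + 9*h^2 + 26*h + 24) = (h - 5)*(h - 3)*(h + 4)*(h^2 + 5*h + 6) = (h - 5)*(h - 3)*(h + 3)*(h + 4)*(h + 2)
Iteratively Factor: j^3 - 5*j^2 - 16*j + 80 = (j + 4)*(j^2 - 9*j + 20) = (j - 5)*(j + 4)*(j - 4)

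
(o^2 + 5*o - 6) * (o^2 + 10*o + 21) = o^4 + 15*o^3 + 65*o^2 + 45*o - 126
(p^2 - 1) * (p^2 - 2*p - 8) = p^4 - 2*p^3 - 9*p^2 + 2*p + 8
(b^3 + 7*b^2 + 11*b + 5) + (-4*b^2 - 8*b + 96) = b^3 + 3*b^2 + 3*b + 101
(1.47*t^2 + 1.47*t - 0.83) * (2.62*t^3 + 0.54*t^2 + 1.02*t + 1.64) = 3.8514*t^5 + 4.6452*t^4 + 0.1186*t^3 + 3.462*t^2 + 1.5642*t - 1.3612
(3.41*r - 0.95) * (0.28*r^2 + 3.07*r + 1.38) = 0.9548*r^3 + 10.2027*r^2 + 1.7893*r - 1.311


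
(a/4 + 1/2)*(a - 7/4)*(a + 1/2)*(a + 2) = a^4/4 + 11*a^3/16 - 15*a^2/32 - 17*a/8 - 7/8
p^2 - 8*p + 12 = (p - 6)*(p - 2)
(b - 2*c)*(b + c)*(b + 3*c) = b^3 + 2*b^2*c - 5*b*c^2 - 6*c^3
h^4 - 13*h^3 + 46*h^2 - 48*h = h*(h - 8)*(h - 3)*(h - 2)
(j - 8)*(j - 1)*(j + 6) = j^3 - 3*j^2 - 46*j + 48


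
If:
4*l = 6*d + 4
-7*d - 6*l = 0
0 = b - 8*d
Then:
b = -3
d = -3/8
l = 7/16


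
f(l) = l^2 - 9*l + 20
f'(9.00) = 9.00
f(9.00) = 20.00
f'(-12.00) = -33.00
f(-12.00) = 272.00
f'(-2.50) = -14.00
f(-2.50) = 48.75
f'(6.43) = 3.86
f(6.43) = 3.47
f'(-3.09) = -15.18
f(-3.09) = 57.36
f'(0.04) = -8.92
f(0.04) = 19.64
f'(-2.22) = -13.44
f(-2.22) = 44.91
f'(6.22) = 3.44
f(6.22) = 2.71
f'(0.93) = -7.14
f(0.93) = 12.49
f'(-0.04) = -9.08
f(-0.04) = 20.36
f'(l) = 2*l - 9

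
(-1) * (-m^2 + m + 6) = m^2 - m - 6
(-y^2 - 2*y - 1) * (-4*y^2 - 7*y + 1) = 4*y^4 + 15*y^3 + 17*y^2 + 5*y - 1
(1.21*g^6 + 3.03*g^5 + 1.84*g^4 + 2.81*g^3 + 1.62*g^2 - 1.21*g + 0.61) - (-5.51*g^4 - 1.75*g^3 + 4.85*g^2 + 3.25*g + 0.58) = 1.21*g^6 + 3.03*g^5 + 7.35*g^4 + 4.56*g^3 - 3.23*g^2 - 4.46*g + 0.03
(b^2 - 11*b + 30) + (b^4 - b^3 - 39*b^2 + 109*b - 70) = b^4 - b^3 - 38*b^2 + 98*b - 40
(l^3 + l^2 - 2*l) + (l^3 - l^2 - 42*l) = 2*l^3 - 44*l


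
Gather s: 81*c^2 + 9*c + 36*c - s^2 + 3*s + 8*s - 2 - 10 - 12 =81*c^2 + 45*c - s^2 + 11*s - 24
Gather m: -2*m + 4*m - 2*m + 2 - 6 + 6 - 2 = 0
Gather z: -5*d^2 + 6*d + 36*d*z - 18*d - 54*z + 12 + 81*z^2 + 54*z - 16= -5*d^2 + 36*d*z - 12*d + 81*z^2 - 4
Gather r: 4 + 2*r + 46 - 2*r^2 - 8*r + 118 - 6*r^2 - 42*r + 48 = -8*r^2 - 48*r + 216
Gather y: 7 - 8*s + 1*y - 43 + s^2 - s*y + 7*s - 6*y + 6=s^2 - s + y*(-s - 5) - 30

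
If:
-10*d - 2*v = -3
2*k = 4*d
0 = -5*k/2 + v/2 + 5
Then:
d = 23/30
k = 23/15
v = -7/3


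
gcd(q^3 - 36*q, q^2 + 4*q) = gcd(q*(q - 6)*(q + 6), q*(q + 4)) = q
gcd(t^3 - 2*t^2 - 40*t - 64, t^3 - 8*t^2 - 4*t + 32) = t^2 - 6*t - 16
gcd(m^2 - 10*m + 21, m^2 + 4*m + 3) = 1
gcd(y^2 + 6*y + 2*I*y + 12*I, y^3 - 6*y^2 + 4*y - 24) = y + 2*I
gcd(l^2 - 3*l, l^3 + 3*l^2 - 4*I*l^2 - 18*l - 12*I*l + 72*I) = l - 3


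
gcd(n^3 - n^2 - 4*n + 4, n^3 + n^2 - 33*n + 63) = 1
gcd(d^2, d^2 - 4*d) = d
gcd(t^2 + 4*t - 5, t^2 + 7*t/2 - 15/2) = t + 5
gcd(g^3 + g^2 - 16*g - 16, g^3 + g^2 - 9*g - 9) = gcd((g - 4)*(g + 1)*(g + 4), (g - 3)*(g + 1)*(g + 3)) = g + 1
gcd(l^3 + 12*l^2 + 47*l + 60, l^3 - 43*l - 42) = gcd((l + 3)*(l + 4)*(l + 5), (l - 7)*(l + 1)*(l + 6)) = 1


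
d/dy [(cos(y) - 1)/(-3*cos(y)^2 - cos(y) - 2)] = 3*(sin(y)^2 + 2*cos(y))*sin(y)/(3*cos(y)^2 + cos(y) + 2)^2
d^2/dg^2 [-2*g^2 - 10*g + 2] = -4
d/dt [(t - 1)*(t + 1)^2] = (t + 1)*(3*t - 1)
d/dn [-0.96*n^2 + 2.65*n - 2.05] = 2.65 - 1.92*n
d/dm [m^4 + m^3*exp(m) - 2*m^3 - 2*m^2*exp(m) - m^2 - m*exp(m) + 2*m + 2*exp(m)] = m^3*exp(m) + 4*m^3 + m^2*exp(m) - 6*m^2 - 5*m*exp(m) - 2*m + exp(m) + 2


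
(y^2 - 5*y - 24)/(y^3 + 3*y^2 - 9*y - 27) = (y - 8)/(y^2 - 9)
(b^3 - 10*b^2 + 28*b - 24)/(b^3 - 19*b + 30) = (b^2 - 8*b + 12)/(b^2 + 2*b - 15)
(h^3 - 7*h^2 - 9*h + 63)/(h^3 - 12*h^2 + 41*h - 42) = (h + 3)/(h - 2)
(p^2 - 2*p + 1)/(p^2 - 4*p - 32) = (-p^2 + 2*p - 1)/(-p^2 + 4*p + 32)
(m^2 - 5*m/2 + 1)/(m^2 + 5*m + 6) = (m^2 - 5*m/2 + 1)/(m^2 + 5*m + 6)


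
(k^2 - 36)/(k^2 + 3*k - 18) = (k - 6)/(k - 3)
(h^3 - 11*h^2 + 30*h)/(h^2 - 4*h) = (h^2 - 11*h + 30)/(h - 4)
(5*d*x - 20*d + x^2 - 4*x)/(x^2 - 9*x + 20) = (5*d + x)/(x - 5)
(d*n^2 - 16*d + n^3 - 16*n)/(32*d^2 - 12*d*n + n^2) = (d*n^2 - 16*d + n^3 - 16*n)/(32*d^2 - 12*d*n + n^2)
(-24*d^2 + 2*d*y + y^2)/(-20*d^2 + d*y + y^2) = (6*d + y)/(5*d + y)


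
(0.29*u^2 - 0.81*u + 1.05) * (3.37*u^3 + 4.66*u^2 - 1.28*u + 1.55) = 0.9773*u^5 - 1.3783*u^4 - 0.6073*u^3 + 6.3793*u^2 - 2.5995*u + 1.6275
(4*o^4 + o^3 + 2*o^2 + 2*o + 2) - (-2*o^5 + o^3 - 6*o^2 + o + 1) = 2*o^5 + 4*o^4 + 8*o^2 + o + 1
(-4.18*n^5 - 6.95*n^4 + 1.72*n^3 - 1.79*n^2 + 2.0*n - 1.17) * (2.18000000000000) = -9.1124*n^5 - 15.151*n^4 + 3.7496*n^3 - 3.9022*n^2 + 4.36*n - 2.5506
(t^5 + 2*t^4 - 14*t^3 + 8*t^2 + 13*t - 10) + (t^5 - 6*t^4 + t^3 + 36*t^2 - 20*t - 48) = 2*t^5 - 4*t^4 - 13*t^3 + 44*t^2 - 7*t - 58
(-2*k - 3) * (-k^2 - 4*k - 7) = 2*k^3 + 11*k^2 + 26*k + 21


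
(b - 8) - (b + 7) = -15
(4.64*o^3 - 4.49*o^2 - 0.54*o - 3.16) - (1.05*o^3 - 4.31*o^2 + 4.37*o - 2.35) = 3.59*o^3 - 0.180000000000001*o^2 - 4.91*o - 0.81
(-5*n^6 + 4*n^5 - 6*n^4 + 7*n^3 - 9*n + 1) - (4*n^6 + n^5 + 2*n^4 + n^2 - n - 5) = -9*n^6 + 3*n^5 - 8*n^4 + 7*n^3 - n^2 - 8*n + 6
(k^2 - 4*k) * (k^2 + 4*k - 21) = k^4 - 37*k^2 + 84*k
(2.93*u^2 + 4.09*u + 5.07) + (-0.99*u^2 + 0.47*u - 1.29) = 1.94*u^2 + 4.56*u + 3.78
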